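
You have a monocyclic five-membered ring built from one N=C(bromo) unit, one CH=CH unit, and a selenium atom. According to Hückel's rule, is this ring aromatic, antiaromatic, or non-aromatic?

Aromatic

Every ring atom contributes a p orbital perpendicular to the ring (each doubly-bonded ring atom is sp² with one p-orbital electron; each =N– nitrogen is pyridine-type (lone pair in the sp² plane, one electron in the p orbital); the selenium donates one lone pair from its p orbital), so the π system is cyclic and fully conjugated.
Adding the contributions, 2 × 2 = 4 from the double-bond units + 2 from the Se atom = 6.
Since 6 = 4·1 + 2, the ring meets the 4n+2 criterion.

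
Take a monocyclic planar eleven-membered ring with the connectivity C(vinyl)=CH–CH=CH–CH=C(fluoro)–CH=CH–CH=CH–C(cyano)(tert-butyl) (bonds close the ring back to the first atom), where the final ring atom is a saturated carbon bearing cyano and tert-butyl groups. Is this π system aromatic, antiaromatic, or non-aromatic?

Because that saturated carbon is sp³ and has no p orbital in the ring π system at the C(cyano)(tert-butyl) position, the π system cannot extend all the way around the ring.
Hückel's rule only applies to fully conjugated rings, so this one is simply non-aromatic.

Non-aromatic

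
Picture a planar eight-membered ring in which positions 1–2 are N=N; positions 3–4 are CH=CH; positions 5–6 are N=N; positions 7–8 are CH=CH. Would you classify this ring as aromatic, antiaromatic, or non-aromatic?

The p orbitals form a continuous loop: every atom in a ring double bond is sp² and brings one electron to the p orbital; each sp² =N– keeps its lone pair in-plane and puts one electron into the π system. The ring is fully conjugated.
π-electron count: 4 × 2 = 8 from the 4 double-bond units.
8 = 4(2); a planar, fully conjugated 4n system is antiaromatic.

Antiaromatic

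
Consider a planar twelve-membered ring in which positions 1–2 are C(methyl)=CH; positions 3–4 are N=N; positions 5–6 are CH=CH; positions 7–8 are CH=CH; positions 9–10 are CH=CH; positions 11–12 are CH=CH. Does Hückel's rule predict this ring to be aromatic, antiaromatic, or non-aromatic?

The p orbitals form a continuous loop: every atom in a ring double bond is sp² and brings one electron to the p orbital; each sp² =N– keeps its lone pair in-plane and puts one electron into the π system. The ring is fully conjugated.
Tallying contributions gives 6 × 2 = 12 from the 6 double-bond units.
A 4n π count (12, n = 3) in a planar conjugated ring means antiaromatic.

Antiaromatic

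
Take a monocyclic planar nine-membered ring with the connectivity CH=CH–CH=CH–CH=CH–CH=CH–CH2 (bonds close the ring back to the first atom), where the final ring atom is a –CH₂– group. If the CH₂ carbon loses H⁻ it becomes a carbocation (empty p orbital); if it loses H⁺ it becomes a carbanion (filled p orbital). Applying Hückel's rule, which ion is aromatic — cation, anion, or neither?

The anion

In both ions every ring atom is sp² and contributes a p orbital, so both rings are fully conjugated.
Cation: 4 × 2 + 0 = 8 π electrons → 4(2), antiaromatic.
Anion: 4 × 2 + 2 = 10 π electrons → 4(2)+2, aromatic.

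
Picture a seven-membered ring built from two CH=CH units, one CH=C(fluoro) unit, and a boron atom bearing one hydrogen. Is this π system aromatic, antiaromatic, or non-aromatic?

Aromatic

Check conjugation: the double-bond atoms are sp², each contributing one p electron; the boron has an empty p orbital — every position has a p orbital, so the cyclic π system is continuous.
Tallying contributions gives 3 × 2 = 6 from the double-bond units + 0 from the BH atom = 6.
6 = 4(1) + 2, which satisfies Hückel's 4n+2 rule.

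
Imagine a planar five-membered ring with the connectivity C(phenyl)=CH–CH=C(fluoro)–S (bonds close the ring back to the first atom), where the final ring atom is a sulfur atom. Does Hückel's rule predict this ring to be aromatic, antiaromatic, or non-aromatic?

All ring atoms are sp² and supply a p orbital to the ring (every atom in a ring double bond is sp² and brings one electron to the p orbital; the sulfur donates one lone pair from its p orbital); the conjugation is uninterrupted.
Counting π electrons: 2 × 2 = 4 from the double-bond units + 2 from the S atom = 6.
That gives a 4n+2 count (6, n = 1).

Aromatic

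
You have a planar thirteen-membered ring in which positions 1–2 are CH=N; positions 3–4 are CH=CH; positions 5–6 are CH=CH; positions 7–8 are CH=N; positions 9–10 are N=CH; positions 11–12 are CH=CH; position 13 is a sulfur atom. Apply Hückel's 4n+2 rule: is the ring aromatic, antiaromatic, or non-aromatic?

The p orbitals form a continuous loop: each doubly-bonded ring atom is sp² with one p-orbital electron; the doubly-bonded nitrogens are pyridine-type — their lone pairs lie in the ring plane, leaving one electron in the p orbital; the sulfur donates one lone pair from its p orbital. The ring is fully conjugated.
π-electron count: 6 × 2 = 12 from the double-bond units + 2 from the S atom = 14.
With 14 π electrons (n = 3), the Hückel 4n+2 condition holds.

Aromatic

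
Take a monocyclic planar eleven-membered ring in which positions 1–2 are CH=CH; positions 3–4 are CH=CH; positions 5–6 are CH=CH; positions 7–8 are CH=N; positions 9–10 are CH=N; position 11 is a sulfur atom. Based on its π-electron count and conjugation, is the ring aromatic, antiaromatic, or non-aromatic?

Antiaromatic

Every ring atom contributes a p orbital perpendicular to the ring (the double-bond atoms are sp², each contributing one p electron; each sp² =N– keeps its lone pair in-plane and puts one electron into the π system; the sulfur donates one lone pair from its p orbital), so the π system is cyclic and fully conjugated.
π-electron count: 5 × 2 = 10 from the double-bond units + 2 from the S atom = 12.
12 = 4(3); a planar, fully conjugated 4n system is antiaromatic.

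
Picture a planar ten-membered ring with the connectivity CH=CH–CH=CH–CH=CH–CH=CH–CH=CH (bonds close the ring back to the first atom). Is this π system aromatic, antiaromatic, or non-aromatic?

All ring atoms are sp² and supply a p orbital to the ring (each doubly-bonded ring atom is sp² with one p-orbital electron); the conjugation is uninterrupted.
Counting π electrons: 5 × 2 = 10 from the 5 double-bond units.
That gives a 4n+2 count (10, n = 2).

Aromatic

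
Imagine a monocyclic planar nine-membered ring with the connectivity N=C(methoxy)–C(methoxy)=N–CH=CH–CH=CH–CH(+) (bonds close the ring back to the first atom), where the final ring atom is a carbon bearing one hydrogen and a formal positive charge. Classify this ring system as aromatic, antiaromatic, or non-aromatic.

Antiaromatic

Check conjugation: every atom in a ring double bond is sp² and brings one electron to the p orbital; the doubly-bonded nitrogens are pyridine-type — their lone pairs lie in the ring plane, leaving one electron in the p orbital; the carbocation has an empty p orbital — every position has a p orbital, so the cyclic π system is continuous.
π-electron count: 4 × 2 = 8 from the double-bond units + 0 from the CH(+) atom = 8.
With 8 = 4·2 π electrons, Hückel's rule classifies the planar ring as antiaromatic.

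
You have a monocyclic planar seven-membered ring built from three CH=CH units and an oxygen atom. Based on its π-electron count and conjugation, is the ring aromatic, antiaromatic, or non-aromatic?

Every ring atom contributes a p orbital perpendicular to the ring (every atom in a ring double bond is sp² and brings one electron to the p orbital; the oxygen donates one lone pair from its p orbital), so the π system is cyclic and fully conjugated.
Tallying contributions gives 3 × 2 = 6 from the double-bond units + 2 from the O atom = 8.
With 8 = 4·2 π electrons, Hückel's rule classifies the planar ring as antiaromatic.

Antiaromatic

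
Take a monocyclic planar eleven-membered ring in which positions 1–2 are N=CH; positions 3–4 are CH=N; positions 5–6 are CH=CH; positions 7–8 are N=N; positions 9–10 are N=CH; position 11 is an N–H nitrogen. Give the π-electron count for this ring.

12

All ring atoms are sp² and supply a p orbital to the ring (the double-bond atoms are sp², each contributing one p electron; each sp² =N– keeps its lone pair in-plane and puts one electron into the π system; the pyrrole-type nitrogen donates its lone pair from the p orbital); the conjugation is uninterrupted.
π-electron count: 5 × 2 = 10 from the double-bond units + 2 from the NH atom = 12.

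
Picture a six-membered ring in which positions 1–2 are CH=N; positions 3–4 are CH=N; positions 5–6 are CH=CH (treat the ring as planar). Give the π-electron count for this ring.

All ring atoms are sp² and supply a p orbital to the ring (the double-bond atoms are sp², each contributing one p electron; the doubly-bonded nitrogens are pyridine-type — their lone pairs lie in the ring plane, leaving one electron in the p orbital); the conjugation is uninterrupted.
π-electron count: 3 × 2 = 6 from the 3 double-bond units.

6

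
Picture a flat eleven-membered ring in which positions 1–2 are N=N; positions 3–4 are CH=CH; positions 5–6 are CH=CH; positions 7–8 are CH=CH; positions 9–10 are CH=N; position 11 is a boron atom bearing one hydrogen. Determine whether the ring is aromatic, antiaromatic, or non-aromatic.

Aromatic

Check conjugation: every atom in a ring double bond is sp² and brings one electron to the p orbital; each sp² =N– keeps its lone pair in-plane and puts one electron into the π system; the boron has an empty p orbital — every position has a p orbital, so the cyclic π system is continuous.
Tallying contributions gives 5 × 2 = 10 from the double-bond units + 0 from the BH atom = 10.
Since 10 = 4·2 + 2, the ring meets the 4n+2 criterion.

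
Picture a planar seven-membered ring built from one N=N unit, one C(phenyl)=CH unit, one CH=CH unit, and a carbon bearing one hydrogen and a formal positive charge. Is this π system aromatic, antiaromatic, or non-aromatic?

Aromatic

Every ring atom contributes a p orbital perpendicular to the ring (every atom in a ring double bond is sp² and brings one electron to the p orbital; the doubly-bonded nitrogens are pyridine-type — their lone pairs lie in the ring plane, leaving one electron in the p orbital; the carbocation has an empty p orbital), so the π system is cyclic and fully conjugated.
π-electron count: 3 × 2 = 6 from the double-bond units + 0 from the CH(+) atom = 6.
That gives a 4n+2 count (6, n = 1).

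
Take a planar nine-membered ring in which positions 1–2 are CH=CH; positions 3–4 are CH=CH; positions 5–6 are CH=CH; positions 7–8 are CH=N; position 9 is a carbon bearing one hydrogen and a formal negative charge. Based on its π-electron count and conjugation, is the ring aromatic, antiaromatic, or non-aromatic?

Check conjugation: every atom in a ring double bond is sp² and brings one electron to the p orbital; each =N– nitrogen is pyridine-type (lone pair in the sp² plane, one electron in the p orbital); the carbanion's lone pair occupies the p orbital — every position has a p orbital, so the cyclic π system is continuous.
π-electron count: 4 × 2 = 8 from the double-bond units + 2 from the CH(-) atom = 10.
10 = 4(2) + 2, which satisfies Hückel's 4n+2 rule.

Aromatic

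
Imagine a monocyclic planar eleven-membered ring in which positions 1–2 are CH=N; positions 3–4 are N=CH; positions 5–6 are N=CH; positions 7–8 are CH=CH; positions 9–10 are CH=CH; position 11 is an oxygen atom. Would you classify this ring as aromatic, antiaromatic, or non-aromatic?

Antiaromatic

Check conjugation: the double-bond atoms are sp², each contributing one p electron; each sp² =N– keeps its lone pair in-plane and puts one electron into the π system; the oxygen donates one lone pair from its p orbital — every position has a p orbital, so the cyclic π system is continuous.
Adding the contributions, 5 × 2 = 10 from the double-bond units + 2 from the O atom = 12.
12 is a 4n count (n = 3), so the planar conjugated ring is antiaromatic.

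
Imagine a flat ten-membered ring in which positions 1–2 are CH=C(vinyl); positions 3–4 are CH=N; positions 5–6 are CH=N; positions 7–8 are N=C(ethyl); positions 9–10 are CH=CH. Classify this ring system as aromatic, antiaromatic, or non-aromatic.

Check conjugation: every atom in a ring double bond is sp² and brings one electron to the p orbital; each sp² =N– keeps its lone pair in-plane and puts one electron into the π system — every position has a p orbital, so the cyclic π system is continuous.
Adding the contributions, 5 × 2 = 10 from the 5 double-bond units.
That gives a 4n+2 count (10, n = 2).

Aromatic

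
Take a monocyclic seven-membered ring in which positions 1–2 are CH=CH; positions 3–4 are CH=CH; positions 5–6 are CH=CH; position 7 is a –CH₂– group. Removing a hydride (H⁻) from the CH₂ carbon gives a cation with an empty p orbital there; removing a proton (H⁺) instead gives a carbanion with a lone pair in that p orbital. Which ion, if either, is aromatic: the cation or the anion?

In both ions every ring atom is sp² and contributes a p orbital, so both rings are fully conjugated.
Cation: 3 × 2 + 0 = 6 π electrons → 4(1)+2, aromatic.
Anion: 3 × 2 + 2 = 8 π electrons → 4(2), antiaromatic.

The cation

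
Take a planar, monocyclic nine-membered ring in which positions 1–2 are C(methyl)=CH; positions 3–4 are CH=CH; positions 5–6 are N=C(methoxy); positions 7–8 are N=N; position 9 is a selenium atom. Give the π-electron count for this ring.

Check conjugation: each doubly-bonded ring atom is sp² with one p-orbital electron; the doubly-bonded nitrogens are pyridine-type — their lone pairs lie in the ring plane, leaving one electron in the p orbital; the selenium donates one lone pair from its p orbital — every position has a p orbital, so the cyclic π system is continuous.
Adding the contributions, 4 × 2 = 8 from the double-bond units + 2 from the Se atom = 10.

10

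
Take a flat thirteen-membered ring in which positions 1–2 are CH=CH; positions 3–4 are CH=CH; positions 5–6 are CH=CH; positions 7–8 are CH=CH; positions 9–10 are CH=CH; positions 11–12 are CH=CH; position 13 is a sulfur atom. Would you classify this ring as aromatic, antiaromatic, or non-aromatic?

Aromatic

Every ring atom contributes a p orbital perpendicular to the ring (the double-bond atoms are sp², each contributing one p electron; the sulfur donates one lone pair from its p orbital), so the π system is cyclic and fully conjugated.
π-electron count: 6 × 2 = 12 from the double-bond units + 2 from the S atom = 14.
That gives a 4n+2 count (14, n = 3).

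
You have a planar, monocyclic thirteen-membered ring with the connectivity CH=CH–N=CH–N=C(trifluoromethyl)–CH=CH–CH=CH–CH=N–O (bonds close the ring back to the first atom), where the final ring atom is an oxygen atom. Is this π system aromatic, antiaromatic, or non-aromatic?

Aromatic

Every ring atom contributes a p orbital perpendicular to the ring (every atom in a ring double bond is sp² and brings one electron to the p orbital; each =N– nitrogen is pyridine-type (lone pair in the sp² plane, one electron in the p orbital); the oxygen donates one lone pair from its p orbital), so the π system is cyclic and fully conjugated.
Adding the contributions, 6 × 2 = 12 from the double-bond units + 2 from the O atom = 14.
Since 14 = 4·3 + 2, the ring meets the 4n+2 criterion.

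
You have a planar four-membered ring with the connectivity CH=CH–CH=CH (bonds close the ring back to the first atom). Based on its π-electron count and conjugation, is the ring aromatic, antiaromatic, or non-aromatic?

Antiaromatic

Check conjugation: each doubly-bonded ring atom is sp² with one p-orbital electron — every position has a p orbital, so the cyclic π system is continuous.
Tallying contributions gives 2 × 2 = 4 from the 2 double-bond units.
With 4 = 4·1 π electrons, Hückel's rule classifies the planar ring as antiaromatic.
(This ring is cyclobutadiene.)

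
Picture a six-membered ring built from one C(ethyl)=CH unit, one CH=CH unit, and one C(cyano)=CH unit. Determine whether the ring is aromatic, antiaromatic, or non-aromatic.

Aromatic

Check conjugation: every atom in a ring double bond is sp² and brings one electron to the p orbital — every position has a p orbital, so the cyclic π system is continuous.
π-electron count: 3 × 2 = 6 from the 3 double-bond units.
6 = 4(1) + 2, which satisfies Hückel's 4n+2 rule.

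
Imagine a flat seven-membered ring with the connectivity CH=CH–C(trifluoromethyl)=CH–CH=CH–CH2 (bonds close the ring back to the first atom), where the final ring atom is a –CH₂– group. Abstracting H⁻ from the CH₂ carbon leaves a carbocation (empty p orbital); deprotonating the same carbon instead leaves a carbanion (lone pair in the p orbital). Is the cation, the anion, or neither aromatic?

In either ion the ring is fully conjugated: every atom, including the new sp² carbon, supplies a p orbital.
Cation: 3 × 2 + 0 = 6 π electrons → 4(1)+2, aromatic.
Anion: 3 × 2 + 2 = 8 π electrons → 4(2), antiaromatic.

The cation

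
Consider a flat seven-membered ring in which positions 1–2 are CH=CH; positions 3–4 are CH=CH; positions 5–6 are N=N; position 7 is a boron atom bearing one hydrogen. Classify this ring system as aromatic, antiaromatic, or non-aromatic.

Aromatic

The p orbitals form a continuous loop: every atom in a ring double bond is sp² and brings one electron to the p orbital; the doubly-bonded nitrogens are pyridine-type — their lone pairs lie in the ring plane, leaving one electron in the p orbital; the boron has an empty p orbital. The ring is fully conjugated.
Adding the contributions, 3 × 2 = 6 from the double-bond units + 0 from the BH atom = 6.
With 6 π electrons (n = 1), the Hückel 4n+2 condition holds.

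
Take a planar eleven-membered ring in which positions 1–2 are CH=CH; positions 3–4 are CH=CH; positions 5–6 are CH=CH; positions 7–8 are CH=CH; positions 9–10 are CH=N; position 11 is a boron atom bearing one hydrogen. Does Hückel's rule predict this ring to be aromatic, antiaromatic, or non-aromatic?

The p orbitals form a continuous loop: the double-bond atoms are sp², each contributing one p electron; each sp² =N– keeps its lone pair in-plane and puts one electron into the π system; the boron has an empty p orbital. The ring is fully conjugated.
Counting π electrons: 5 × 2 = 10 from the double-bond units + 0 from the BH atom = 10.
That gives a 4n+2 count (10, n = 2).

Aromatic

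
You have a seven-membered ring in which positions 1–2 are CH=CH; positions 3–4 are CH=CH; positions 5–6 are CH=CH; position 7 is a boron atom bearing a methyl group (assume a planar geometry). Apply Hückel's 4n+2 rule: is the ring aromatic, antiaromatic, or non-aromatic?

Every ring atom contributes a p orbital perpendicular to the ring (every atom in a ring double bond is sp² and brings one electron to the p orbital; the boron has an empty p orbital), so the π system is cyclic and fully conjugated.
Counting π electrons: 3 × 2 = 6 from the double-bond units + 0 from the B(methyl) atom = 6.
That gives a 4n+2 count (6, n = 1).

Aromatic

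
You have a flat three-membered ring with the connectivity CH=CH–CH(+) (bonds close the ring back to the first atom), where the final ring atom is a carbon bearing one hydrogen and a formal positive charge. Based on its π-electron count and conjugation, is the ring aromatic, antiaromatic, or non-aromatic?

All ring atoms are sp² and supply a p orbital to the ring (each doubly-bonded ring atom is sp² with one p-orbital electron; the carbocation has an empty p orbital); the conjugation is uninterrupted.
π-electron count: 1 × 2 = 2 from the double-bond unit + 0 from the CH(+) atom = 2.
That gives a 4n+2 count (2, n = 0).
(The species described is the cyclopropenyl cation.)

Aromatic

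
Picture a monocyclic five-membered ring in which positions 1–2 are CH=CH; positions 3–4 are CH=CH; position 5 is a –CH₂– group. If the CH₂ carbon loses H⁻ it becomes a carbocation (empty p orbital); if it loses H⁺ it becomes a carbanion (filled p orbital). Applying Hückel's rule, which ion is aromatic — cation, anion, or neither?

The anion

In either ion the ring is fully conjugated: every atom, including the new sp² carbon, supplies a p orbital.
Cation: 2 × 2 + 0 = 4 π electrons → 4(1), antiaromatic.
Anion: 2 × 2 + 2 = 6 π electrons → 4(1)+2, aromatic.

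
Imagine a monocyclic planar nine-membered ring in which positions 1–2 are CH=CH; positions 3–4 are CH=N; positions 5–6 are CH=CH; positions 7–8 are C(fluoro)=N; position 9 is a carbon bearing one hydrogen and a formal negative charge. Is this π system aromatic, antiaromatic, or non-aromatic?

Aromatic

Check conjugation: the double-bond atoms are sp², each contributing one p electron; each =N– nitrogen is pyridine-type (lone pair in the sp² plane, one electron in the p orbital); the carbanion's lone pair occupies the p orbital — every position has a p orbital, so the cyclic π system is continuous.
Counting π electrons: 4 × 2 = 8 from the double-bond units + 2 from the CH(-) atom = 10.
That gives a 4n+2 count (10, n = 2).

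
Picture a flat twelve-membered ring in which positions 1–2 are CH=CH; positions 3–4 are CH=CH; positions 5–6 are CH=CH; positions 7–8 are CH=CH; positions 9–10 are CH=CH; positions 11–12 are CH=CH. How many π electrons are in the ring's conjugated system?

12

Every ring atom contributes a p orbital perpendicular to the ring (every atom in a ring double bond is sp² and brings one electron to the p orbital), so the π system is cyclic and fully conjugated.
π-electron count: 6 × 2 = 12 from the 6 double-bond units.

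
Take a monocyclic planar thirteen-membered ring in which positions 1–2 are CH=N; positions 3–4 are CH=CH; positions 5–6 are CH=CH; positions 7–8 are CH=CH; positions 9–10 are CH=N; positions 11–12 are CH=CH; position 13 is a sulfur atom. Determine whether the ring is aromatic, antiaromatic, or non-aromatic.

The p orbitals form a continuous loop: every atom in a ring double bond is sp² and brings one electron to the p orbital; the doubly-bonded nitrogens are pyridine-type — their lone pairs lie in the ring plane, leaving one electron in the p orbital; the sulfur donates one lone pair from its p orbital. The ring is fully conjugated.
Tallying contributions gives 6 × 2 = 12 from the double-bond units + 2 from the S atom = 14.
That gives a 4n+2 count (14, n = 3).

Aromatic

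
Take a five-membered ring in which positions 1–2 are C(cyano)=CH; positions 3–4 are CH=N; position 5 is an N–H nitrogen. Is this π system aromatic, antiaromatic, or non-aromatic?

Aromatic

Check conjugation: the double-bond atoms are sp², each contributing one p electron; each sp² =N– keeps its lone pair in-plane and puts one electron into the π system; the pyrrole-type nitrogen donates its lone pair from the p orbital — every position has a p orbital, so the cyclic π system is continuous.
π-electron count: 2 × 2 = 4 from the double-bond units + 2 from the NH atom = 6.
Since 6 = 4·1 + 2, the ring meets the 4n+2 criterion.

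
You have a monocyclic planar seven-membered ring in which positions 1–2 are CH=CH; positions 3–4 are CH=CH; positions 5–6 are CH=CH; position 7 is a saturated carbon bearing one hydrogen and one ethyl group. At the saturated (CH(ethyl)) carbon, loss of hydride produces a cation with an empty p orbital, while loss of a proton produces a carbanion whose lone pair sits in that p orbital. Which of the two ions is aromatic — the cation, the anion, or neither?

Both ions have a continuous loop of p orbitals — each ring atom is sp².
Cation: 3 × 2 + 0 = 6 π electrons → 4(1)+2, aromatic.
Anion: 3 × 2 + 2 = 8 π electrons → 4(2), antiaromatic.

The cation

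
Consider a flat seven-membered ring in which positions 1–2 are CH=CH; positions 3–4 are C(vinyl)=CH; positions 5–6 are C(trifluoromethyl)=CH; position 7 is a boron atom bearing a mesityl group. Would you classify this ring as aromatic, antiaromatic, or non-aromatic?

All ring atoms are sp² and supply a p orbital to the ring (each doubly-bonded ring atom is sp² with one p-orbital electron; the boron has an empty p orbital); the conjugation is uninterrupted.
Tallying contributions gives 3 × 2 = 6 from the double-bond units + 0 from the B(mesityl) atom = 6.
6 = 4(1) + 2, which satisfies Hückel's 4n+2 rule.

Aromatic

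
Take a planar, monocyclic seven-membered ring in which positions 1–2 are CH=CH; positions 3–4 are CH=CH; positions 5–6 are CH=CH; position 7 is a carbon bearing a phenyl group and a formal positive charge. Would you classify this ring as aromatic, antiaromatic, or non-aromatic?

Aromatic

The p orbitals form a continuous loop: every atom in a ring double bond is sp² and brings one electron to the p orbital; the carbocation has an empty p orbital. The ring is fully conjugated.
π-electron count: 3 × 2 = 6 from the double-bond units + 0 from the C(phenyl)(+) atom = 6.
With 6 π electrons (n = 1), the Hückel 4n+2 condition holds.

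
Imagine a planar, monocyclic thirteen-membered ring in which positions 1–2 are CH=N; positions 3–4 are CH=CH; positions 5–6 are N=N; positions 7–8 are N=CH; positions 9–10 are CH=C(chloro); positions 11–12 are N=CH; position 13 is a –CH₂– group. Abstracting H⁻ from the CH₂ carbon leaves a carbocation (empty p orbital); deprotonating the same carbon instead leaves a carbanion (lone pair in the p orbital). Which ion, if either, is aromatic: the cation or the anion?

The anion

In both ions every ring atom is sp² and contributes a p orbital, so both rings are fully conjugated.
Cation: 6 × 2 + 0 = 12 π electrons → 4(3), antiaromatic.
Anion: 6 × 2 + 2 = 14 π electrons → 4(3)+2, aromatic.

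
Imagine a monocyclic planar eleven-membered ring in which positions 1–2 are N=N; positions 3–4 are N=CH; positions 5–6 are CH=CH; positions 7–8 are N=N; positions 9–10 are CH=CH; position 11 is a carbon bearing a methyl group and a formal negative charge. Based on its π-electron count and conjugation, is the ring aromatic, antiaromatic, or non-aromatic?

Antiaromatic

Check conjugation: the double-bond atoms are sp², each contributing one p electron; the doubly-bonded nitrogens are pyridine-type — their lone pairs lie in the ring plane, leaving one electron in the p orbital; the carbanion's lone pair occupies the p orbital — every position has a p orbital, so the cyclic π system is continuous.
Counting π electrons: 5 × 2 = 10 from the double-bond units + 2 from the C(methyl)(-) atom = 12.
A 4n π count (12, n = 3) in a planar conjugated ring means antiaromatic.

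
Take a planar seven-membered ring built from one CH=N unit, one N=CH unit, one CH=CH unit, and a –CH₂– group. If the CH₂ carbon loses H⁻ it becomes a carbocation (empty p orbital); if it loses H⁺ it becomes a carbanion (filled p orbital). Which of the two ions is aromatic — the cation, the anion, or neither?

The cation

Both ions have a continuous loop of p orbitals — each ring atom is sp².
Cation: 3 × 2 + 0 = 6 π electrons → 4(1)+2, aromatic.
Anion: 3 × 2 + 2 = 8 π electrons → 4(2), antiaromatic.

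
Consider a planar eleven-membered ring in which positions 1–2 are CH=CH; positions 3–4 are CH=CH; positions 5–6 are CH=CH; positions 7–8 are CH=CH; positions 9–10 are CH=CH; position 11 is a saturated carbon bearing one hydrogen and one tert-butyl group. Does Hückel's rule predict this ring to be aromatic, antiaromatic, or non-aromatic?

At the CH(tert-butyl) position, that saturated carbon is sp³ and has no p orbital in the ring π system; the ring's p-orbital overlap is broken there.
Without a continuous loop of overlapping p orbitals the Hückel electron count never comes into play.

Non-aromatic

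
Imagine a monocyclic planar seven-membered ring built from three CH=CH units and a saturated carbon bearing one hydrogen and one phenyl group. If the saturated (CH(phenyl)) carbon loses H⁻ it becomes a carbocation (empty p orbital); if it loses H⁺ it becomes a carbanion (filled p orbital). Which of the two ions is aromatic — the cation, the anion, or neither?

In either ion the ring is fully conjugated: every atom, including the new sp² carbon, supplies a p orbital.
Cation: 3 × 2 + 0 = 6 π electrons → 4(1)+2, aromatic.
Anion: 3 × 2 + 2 = 8 π electrons → 4(2), antiaromatic.

The cation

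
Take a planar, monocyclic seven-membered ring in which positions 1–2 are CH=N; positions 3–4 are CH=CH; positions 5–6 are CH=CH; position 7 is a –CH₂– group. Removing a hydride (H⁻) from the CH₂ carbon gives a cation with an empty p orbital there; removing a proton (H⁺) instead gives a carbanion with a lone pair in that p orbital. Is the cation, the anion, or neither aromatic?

In either ion the ring is fully conjugated: every atom, including the new sp² carbon, supplies a p orbital.
Cation: 3 × 2 + 0 = 6 π electrons → 4(1)+2, aromatic.
Anion: 3 × 2 + 2 = 8 π electrons → 4(2), antiaromatic.

The cation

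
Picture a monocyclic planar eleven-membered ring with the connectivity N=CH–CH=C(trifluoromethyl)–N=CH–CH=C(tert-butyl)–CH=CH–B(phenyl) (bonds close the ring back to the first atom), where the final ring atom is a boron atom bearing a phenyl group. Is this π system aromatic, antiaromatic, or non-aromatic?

Aromatic

Check conjugation: every atom in a ring double bond is sp² and brings one electron to the p orbital; each sp² =N– keeps its lone pair in-plane and puts one electron into the π system; the boron has an empty p orbital — every position has a p orbital, so the cyclic π system is continuous.
Adding the contributions, 5 × 2 = 10 from the double-bond units + 0 from the B(phenyl) atom = 10.
Since 10 = 4·2 + 2, the ring meets the 4n+2 criterion.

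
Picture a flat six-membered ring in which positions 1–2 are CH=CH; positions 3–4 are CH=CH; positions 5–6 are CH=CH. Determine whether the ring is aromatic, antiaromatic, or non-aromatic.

Check conjugation: the double-bond atoms are sp², each contributing one p electron — every position has a p orbital, so the cyclic π system is continuous.
Tallying contributions gives 3 × 2 = 6 from the 3 double-bond units.
With 6 π electrons (n = 1), the Hückel 4n+2 condition holds.

Aromatic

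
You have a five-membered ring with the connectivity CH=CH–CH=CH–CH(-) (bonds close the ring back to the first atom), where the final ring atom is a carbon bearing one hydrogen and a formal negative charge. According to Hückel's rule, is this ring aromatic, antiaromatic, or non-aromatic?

Every ring atom contributes a p orbital perpendicular to the ring (the double-bond atoms are sp², each contributing one p electron; the carbanion's lone pair occupies the p orbital), so the π system is cyclic and fully conjugated.
Tallying contributions gives 2 × 2 = 4 from the double-bond units + 2 from the CH(-) atom = 6.
6 = 4(1) + 2, which satisfies Hückel's 4n+2 rule.
This is the cyclopentadienyl anion.

Aromatic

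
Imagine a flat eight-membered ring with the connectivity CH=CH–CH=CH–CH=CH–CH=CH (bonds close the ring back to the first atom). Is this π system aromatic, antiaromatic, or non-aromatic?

The p orbitals form a continuous loop: each doubly-bonded ring atom is sp² with one p-orbital electron. The ring is fully conjugated.
π-electron count: 4 × 2 = 8 from the 4 double-bond units.
8 = 4(2); a planar, fully conjugated 4n system is antiaromatic.
(This ring is cyclooctatetraene.)

Antiaromatic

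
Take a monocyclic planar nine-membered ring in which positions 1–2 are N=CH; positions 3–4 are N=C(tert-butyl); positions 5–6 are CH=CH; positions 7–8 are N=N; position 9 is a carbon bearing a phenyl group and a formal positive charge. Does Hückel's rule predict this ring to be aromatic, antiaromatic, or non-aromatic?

Antiaromatic

The p orbitals form a continuous loop: every atom in a ring double bond is sp² and brings one electron to the p orbital; each =N– nitrogen is pyridine-type (lone pair in the sp² plane, one electron in the p orbital); the carbocation has an empty p orbital. The ring is fully conjugated.
Counting π electrons: 4 × 2 = 8 from the double-bond units + 0 from the C(phenyl)(+) atom = 8.
With 8 = 4·2 π electrons, Hückel's rule classifies the planar ring as antiaromatic.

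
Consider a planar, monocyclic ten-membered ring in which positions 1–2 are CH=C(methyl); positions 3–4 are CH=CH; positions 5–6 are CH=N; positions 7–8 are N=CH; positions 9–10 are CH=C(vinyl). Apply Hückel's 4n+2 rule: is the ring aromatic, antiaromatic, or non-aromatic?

Aromatic

The p orbitals form a continuous loop: each doubly-bonded ring atom is sp² with one p-orbital electron; the doubly-bonded nitrogens are pyridine-type — their lone pairs lie in the ring plane, leaving one electron in the p orbital. The ring is fully conjugated.
π-electron count: 5 × 2 = 10 from the 5 double-bond units.
Since 10 = 4·2 + 2, the ring meets the 4n+2 criterion.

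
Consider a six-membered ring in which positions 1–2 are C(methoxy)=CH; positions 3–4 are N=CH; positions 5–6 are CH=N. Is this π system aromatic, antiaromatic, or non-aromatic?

Aromatic

Check conjugation: the double-bond atoms are sp², each contributing one p electron; each =N– nitrogen is pyridine-type (lone pair in the sp² plane, one electron in the p orbital) — every position has a p orbital, so the cyclic π system is continuous.
Adding the contributions, 3 × 2 = 6 from the 3 double-bond units.
6 = 4(1) + 2, which satisfies Hückel's 4n+2 rule.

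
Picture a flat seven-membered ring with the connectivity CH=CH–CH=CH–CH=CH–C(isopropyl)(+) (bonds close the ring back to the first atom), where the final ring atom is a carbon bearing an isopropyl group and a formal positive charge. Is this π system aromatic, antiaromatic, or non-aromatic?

Every ring atom contributes a p orbital perpendicular to the ring (each doubly-bonded ring atom is sp² with one p-orbital electron; the carbocation has an empty p orbital), so the π system is cyclic and fully conjugated.
Adding the contributions, 3 × 2 = 6 from the double-bond units + 0 from the C(isopropyl)(+) atom = 6.
With 6 π electrons (n = 1), the Hückel 4n+2 condition holds.

Aromatic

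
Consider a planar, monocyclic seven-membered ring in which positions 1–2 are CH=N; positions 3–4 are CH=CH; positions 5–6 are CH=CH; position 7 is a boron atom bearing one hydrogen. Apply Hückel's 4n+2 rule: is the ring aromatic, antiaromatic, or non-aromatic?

All ring atoms are sp² and supply a p orbital to the ring (each doubly-bonded ring atom is sp² with one p-orbital electron; the doubly-bonded nitrogens are pyridine-type — their lone pairs lie in the ring plane, leaving one electron in the p orbital; the boron has an empty p orbital); the conjugation is uninterrupted.
Tallying contributions gives 3 × 2 = 6 from the double-bond units + 0 from the BH atom = 6.
With 6 π electrons (n = 1), the Hückel 4n+2 condition holds.

Aromatic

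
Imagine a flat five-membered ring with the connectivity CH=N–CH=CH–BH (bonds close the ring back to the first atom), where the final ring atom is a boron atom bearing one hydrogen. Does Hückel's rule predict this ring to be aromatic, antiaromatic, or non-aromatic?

Every ring atom contributes a p orbital perpendicular to the ring (each doubly-bonded ring atom is sp² with one p-orbital electron; each =N– nitrogen is pyridine-type (lone pair in the sp² plane, one electron in the p orbital); the boron has an empty p orbital), so the π system is cyclic and fully conjugated.
Adding the contributions, 2 × 2 = 4 from the double-bond units + 0 from the BH atom = 4.
4 = 4(1); a planar, fully conjugated 4n system is antiaromatic.

Antiaromatic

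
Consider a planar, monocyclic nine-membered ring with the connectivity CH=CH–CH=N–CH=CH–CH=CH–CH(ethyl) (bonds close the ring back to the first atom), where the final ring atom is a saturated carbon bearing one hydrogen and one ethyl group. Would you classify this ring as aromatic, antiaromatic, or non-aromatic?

Non-aromatic

The CH(ethyl) position has four σ bonds — that saturated carbon is sp³ and has no p orbital in the ring π system — so the cyclic conjugation is interrupted.
Hückel's rule only applies to fully conjugated rings, so this one is simply non-aromatic.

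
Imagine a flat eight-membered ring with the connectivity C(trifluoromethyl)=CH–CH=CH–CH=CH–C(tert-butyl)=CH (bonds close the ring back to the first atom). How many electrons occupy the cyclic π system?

Every ring atom contributes a p orbital perpendicular to the ring (the double-bond atoms are sp², each contributing one p electron), so the π system is cyclic and fully conjugated.
π-electron count: 4 × 2 = 8 from the 4 double-bond units.

8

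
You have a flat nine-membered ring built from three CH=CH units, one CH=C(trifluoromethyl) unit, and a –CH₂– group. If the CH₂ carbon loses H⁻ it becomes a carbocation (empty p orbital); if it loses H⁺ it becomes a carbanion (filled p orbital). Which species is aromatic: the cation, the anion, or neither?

The anion

In both ions every ring atom is sp² and contributes a p orbital, so both rings are fully conjugated.
Cation: 4 × 2 + 0 = 8 π electrons → 4(2), antiaromatic.
Anion: 4 × 2 + 2 = 10 π electrons → 4(2)+2, aromatic.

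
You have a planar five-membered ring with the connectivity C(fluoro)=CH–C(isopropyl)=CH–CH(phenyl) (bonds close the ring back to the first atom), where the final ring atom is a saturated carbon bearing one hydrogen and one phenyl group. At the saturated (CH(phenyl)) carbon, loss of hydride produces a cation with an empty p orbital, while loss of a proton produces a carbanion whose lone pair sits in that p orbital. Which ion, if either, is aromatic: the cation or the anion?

Once that carbon is sp², every ring atom has a p orbital and both ions are fully conjugated.
Cation: 2 × 2 + 0 = 4 π electrons → 4(1), antiaromatic.
Anion: 2 × 2 + 2 = 6 π electrons → 4(1)+2, aromatic.

The anion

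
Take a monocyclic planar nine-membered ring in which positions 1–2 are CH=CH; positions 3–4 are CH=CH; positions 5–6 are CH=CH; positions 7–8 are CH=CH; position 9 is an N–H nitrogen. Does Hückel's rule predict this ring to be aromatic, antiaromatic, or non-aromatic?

Aromatic

Check conjugation: each doubly-bonded ring atom is sp² with one p-orbital electron; the pyrrole-type nitrogen donates its lone pair from the p orbital — every position has a p orbital, so the cyclic π system is continuous.
Tallying contributions gives 4 × 2 = 8 from the double-bond units + 2 from the NH atom = 10.
With 10 π electrons (n = 2), the Hückel 4n+2 condition holds.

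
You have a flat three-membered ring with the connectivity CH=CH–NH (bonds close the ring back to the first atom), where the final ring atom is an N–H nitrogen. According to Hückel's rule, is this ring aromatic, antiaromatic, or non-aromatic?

Check conjugation: the double-bond atoms are sp², each contributing one p electron; the pyrrole-type nitrogen donates its lone pair from the p orbital — every position has a p orbital, so the cyclic π system is continuous.
Counting π electrons: 1 × 2 = 2 from the double-bond unit + 2 from the NH atom = 4.
A 4n π count (4, n = 1) in a planar conjugated ring means antiaromatic.

Antiaromatic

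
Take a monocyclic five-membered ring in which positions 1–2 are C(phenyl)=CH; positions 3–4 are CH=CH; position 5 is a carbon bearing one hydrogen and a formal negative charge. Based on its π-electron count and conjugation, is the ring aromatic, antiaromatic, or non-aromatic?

Aromatic

All ring atoms are sp² and supply a p orbital to the ring (every atom in a ring double bond is sp² and brings one electron to the p orbital; the carbanion's lone pair occupies the p orbital); the conjugation is uninterrupted.
Adding the contributions, 2 × 2 = 4 from the double-bond units + 2 from the CH(-) atom = 6.
6 = 4(1) + 2, which satisfies Hückel's 4n+2 rule.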